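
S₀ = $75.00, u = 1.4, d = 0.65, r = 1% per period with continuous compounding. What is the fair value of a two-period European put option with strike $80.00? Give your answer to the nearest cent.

$18.55

Risk-neutral probability p = (e^0.01 − 0.65)/(1.4 − 0.65) = 0.3601/0.7500 = 0.4801
Terminal stock prices: S_uu = 147, S_ud = 68.25, S_dd = 31.69
Terminal payoffs (K − S): max(-67, 0) = 0, max(11.75, 0) = 11.75, max(48.31, 0) = 48.31
Node u (S = 105): V_u = e^(−0.01)·[0.4801·0.0000 + 0.5199·11.7500] = 6.0484
Node d (S = 48.75): V_d = e^(−0.01)·[0.4801·11.7500 + 0.5199·48.3125] = 30.4540
Node 0 (S = 75): V_0 = e^(−0.01)·[0.4801·6.0484 + 0.5199·30.4540] = 18.5512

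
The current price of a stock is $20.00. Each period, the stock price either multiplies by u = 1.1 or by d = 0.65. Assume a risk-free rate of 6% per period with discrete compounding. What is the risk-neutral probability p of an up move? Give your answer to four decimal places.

p = 0.9111

Risk-neutral probability p = (1 + 0.06 − 0.65)/(1.1 − 0.65) = 0.4100/0.4500 = 0.9111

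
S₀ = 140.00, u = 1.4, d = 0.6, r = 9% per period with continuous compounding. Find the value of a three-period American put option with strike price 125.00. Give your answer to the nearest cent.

Risk-neutral probability p = (e^0.09 − 0.6)/(1.4 − 0.6) = 0.4942/0.8000 = 0.6177
Terminal stock prices: S_uuu = 384.2, S_uud = 164.6, S_udd = 70.56, S_ddd = 30.24
Terminal payoffs (K − S): max(-259.2, 0) = 0, max(-39.64, 0) = 0, max(54.44, 0) = 54.44, max(94.76, 0) = 94.76
Node uu (S = 274.4): continuation = e^(−0.09)·[0.6177·0.0000 + 0.3823·0.0000] = 0.0000; exercise value = 0.0000 ≤ continuation, so V_uu = 0.0000
Node ud (S = 117.6): continuation = e^(−0.09)·[0.6177·0.0000 + 0.3823·54.4400] = 19.0202; exercise value = 7.4000 ≤ continuation, so V_ud = 19.0202
Node dd (S = 50.4): continuation = e^(−0.09)·[0.6177·54.4400 + 0.3823·94.7600] = 63.8414; exercise value = 74.6000 > continuation, so V_dd = 74.6000 (exercise)
Node u (S = 196): continuation = e^(−0.09)·[0.6177·0.0000 + 0.3823·19.0202] = 6.6453; exercise value = 0.0000 ≤ continuation, so V_u = 6.6453
Node d (S = 84): continuation = e^(−0.09)·[0.6177·19.0202 + 0.3823·74.6000] = 36.8016; exercise value = 41.0000 > continuation, so V_d = 41.0000 (exercise)
Node 0 (S = 140): continuation = e^(−0.09)·[0.6177·6.6453 + 0.3823·41.0000] = 18.0762; exercise value = 0.0000 ≤ continuation, so V_0 = 18.0762

18.08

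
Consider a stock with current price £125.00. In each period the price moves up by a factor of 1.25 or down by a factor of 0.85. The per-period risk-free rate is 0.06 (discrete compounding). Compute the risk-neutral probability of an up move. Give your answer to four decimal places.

Risk-neutral probability p = (1 + 0.06 − 0.85)/(1.25 − 0.85) = 0.2100/0.4000 = 0.5250

p = 0.5250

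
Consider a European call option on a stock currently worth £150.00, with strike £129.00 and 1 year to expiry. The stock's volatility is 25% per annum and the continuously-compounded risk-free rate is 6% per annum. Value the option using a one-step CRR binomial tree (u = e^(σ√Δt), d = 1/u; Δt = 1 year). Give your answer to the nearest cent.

£33.56

CRR parameters: u = e^(σ√Δt) = e^(0.25·√1) = 1.2840, d = 1/u = 0.7788
Per-period rate: rΔt = 0.06·1 = 0.06, so R = e^0.06 = 1.0618
Risk-neutral probability p = (e^0.06 − 0.7788)/(1.2840 − 0.7788) = 0.2830/0.5052 = 0.5602
Terminal stock prices: S_u = 192.6, S_d = 116.8
Terminal payoffs (S − K): max(63.6, 0) = 63.6, max(-12.18, 0) = 0
Node 0 (S = 150): V_0 = e^(−0.06)·[0.5602·63.6038 + 0.4398·0.0000] = 33.5569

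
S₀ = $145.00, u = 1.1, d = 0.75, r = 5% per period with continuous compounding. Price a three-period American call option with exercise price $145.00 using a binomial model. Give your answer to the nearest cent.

$26.35

Risk-neutral probability p = (e^0.05 − 0.75)/(1.1 − 0.75) = 0.3013/0.3500 = 0.8608
Terminal stock prices: S_uuu = 193, S_uud = 131.6, S_udd = 89.72, S_ddd = 61.17
Terminal payoffs (S − K): max(48, 0) = 48, max(-13.41, 0) = 0, max(-55.28, 0) = 0, max(-83.83, 0) = 0
Node uu (S = 175.5): continuation = e^(−0.05)·[0.8608·47.9950 + 0.1392·0.0000] = 39.2980; exercise value = 30.4500 ≤ continuation, so V_uu = 39.2980
Node ud (S = 119.6): continuation = e^(−0.05)·[0.8608·0.0000 + 0.1392·0.0000] = 0.0000; exercise value = 0.0000 ≤ continuation, so V_ud = 0.0000
Node dd (S = 81.56): continuation = e^(−0.05)·[0.8608·0.0000 + 0.1392·0.0000] = 0.0000; exercise value = 0.0000 ≤ continuation, so V_dd = 0.0000
Node u (S = 159.5): continuation = e^(−0.05)·[0.8608·39.2980 + 0.1392·0.0000] = 32.1770; exercise value = 14.5000 ≤ continuation, so V_u = 32.1770
Node d (S = 108.8): continuation = e^(−0.05)·[0.8608·0.0000 + 0.1392·0.0000] = 0.0000; exercise value = 0.0000 ≤ continuation, so V_d = 0.0000
Node 0 (S = 145): continuation = e^(−0.05)·[0.8608·32.1770 + 0.1392·0.0000] = 26.3463; exercise value = 0.0000 ≤ continuation, so V_0 = 26.3463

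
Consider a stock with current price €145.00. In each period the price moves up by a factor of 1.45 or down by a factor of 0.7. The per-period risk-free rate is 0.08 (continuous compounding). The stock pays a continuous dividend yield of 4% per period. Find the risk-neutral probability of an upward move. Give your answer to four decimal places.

Per-period risk-free factor R = e^0.08 = 1.0833; dividend-adjusted growth = e^(0.08−0.04) = 1.0408.
Risk-neutral probability p = (1.0408 − 0.7)/(1.45 − 0.7) = 0.3408/0.7500 = 0.4544

p = 0.4544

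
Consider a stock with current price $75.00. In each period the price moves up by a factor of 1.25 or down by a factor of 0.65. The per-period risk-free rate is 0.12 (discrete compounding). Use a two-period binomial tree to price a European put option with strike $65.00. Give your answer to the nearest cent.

Risk-neutral probability p = (1 + 0.12 − 0.65)/(1.25 − 0.65) = 0.4700/0.6000 = 0.7833
Terminal stock prices: S_uu = 117.2, S_ud = 60.94, S_dd = 31.69
Terminal payoffs (K − S): max(-52.19, 0) = 0, max(4.062, 0) = 4.062, max(33.31, 0) = 33.31
Node u (S = 93.75): V_u = 1/1.12·[0.7833·0.0000 + 0.2167·4.0625] = 0.7859
Node d (S = 48.75): V_d = 1/1.12·[0.7833·4.0625 + 0.2167·33.3125] = 9.2857
Node 0 (S = 75): V_0 = 1/1.12·[0.7833·0.7859 + 0.2167·9.2857] = 2.3460

$2.35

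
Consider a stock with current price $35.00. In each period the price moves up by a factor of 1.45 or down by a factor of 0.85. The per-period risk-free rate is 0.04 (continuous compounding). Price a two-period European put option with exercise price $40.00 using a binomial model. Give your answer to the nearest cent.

Risk-neutral probability p = (e^0.04 − 0.85)/(1.45 − 0.85) = 0.1908/0.6000 = 0.3180
Terminal stock prices: S_uu = 73.59, S_ud = 43.14, S_dd = 25.29
Terminal payoffs (K − S): max(-33.59, 0) = 0, max(-3.137, 0) = 0, max(14.71, 0) = 14.71
Node u (S = 50.75): V_u = e^(−0.04)·[0.3180·0.0000 + 0.6820·0.0000] = 0.0000
Node d (S = 29.75): V_d = e^(−0.04)·[0.3180·0.0000 + 0.6820·14.7125] = 9.6402
Node 0 (S = 35): V_0 = e^(−0.04)·[0.3180·0.0000 + 0.6820·9.6402] = 6.3167

$6.32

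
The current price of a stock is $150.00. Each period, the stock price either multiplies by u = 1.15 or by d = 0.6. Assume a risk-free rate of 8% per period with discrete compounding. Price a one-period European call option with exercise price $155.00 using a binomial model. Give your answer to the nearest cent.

Risk-neutral probability p = (1 + 0.08 − 0.6)/(1.15 − 0.6) = 0.4800/0.5500 = 0.8727
Terminal stock prices: S_u = 172.5, S_d = 90
Terminal payoffs (S − K): max(17.5, 0) = 17.5, max(-65, 0) = 0
Node 0 (S = 150): V_0 = 1/1.08·[0.8727·17.5000 + 0.1273·0.0000] = 14.1414

$14.14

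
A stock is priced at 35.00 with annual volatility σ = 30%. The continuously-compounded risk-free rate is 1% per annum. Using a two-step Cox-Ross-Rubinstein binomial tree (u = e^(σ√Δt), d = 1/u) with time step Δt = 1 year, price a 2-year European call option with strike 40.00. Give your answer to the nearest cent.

CRR parameters: u = e^(σ√Δt) = e^(0.3·√1) = 1.3499, d = 1/u = 0.7408
Per-period rate: rΔt = 0.01·1 = 0.01, so R = e^0.01 = 1.0101
Risk-neutral probability p = (e^0.01 − 0.7408)/(1.3499 − 0.7408) = 0.2692/0.6090 = 0.4421
Terminal stock prices: S_uu = 63.77, S_ud = 35, S_dd = 19.21
Terminal payoffs (S − K): max(23.77, 0) = 23.77, max(-5, 0) = 0, max(-20.79, 0) = 0
Node u (S = 47.25): V_u = e^(−0.01)·[0.4421·23.7742 + 0.5579·0.0000] = 10.4050
Node d (S = 25.93): V_d = e^(−0.01)·[0.4421·0.0000 + 0.5579·0.0000] = 0.0000
Node 0 (S = 35): V_0 = e^(−0.01)·[0.4421·10.4050 + 0.5579·0.0000] = 4.5539

4.55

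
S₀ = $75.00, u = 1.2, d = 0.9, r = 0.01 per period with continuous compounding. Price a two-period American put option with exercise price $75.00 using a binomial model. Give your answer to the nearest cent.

$5.60

Risk-neutral probability p = (e^0.01 − 0.9)/(1.2 − 0.9) = 0.1101/0.3000 = 0.3668
Terminal stock prices: S_uu = 108, S_ud = 81, S_dd = 60.75
Terminal payoffs (K − S): max(-33, 0) = 0, max(-6, 0) = 0, max(14.25, 0) = 14.25
Node u (S = 90): continuation = e^(−0.01)·[0.3668·0.0000 + 0.6332·0.0000] = 0.0000; exercise value = 0.0000 ≤ continuation, so V_u = 0.0000
Node d (S = 67.5): continuation = e^(−0.01)·[0.3668·0.0000 + 0.6332·14.2500] = 8.9328; exercise value = 7.5000 ≤ continuation, so V_d = 8.9328
Node 0 (S = 75): continuation = e^(−0.01)·[0.3668·0.0000 + 0.6332·8.9328] = 5.5997; exercise value = 0.0000 ≤ continuation, so V_0 = 5.5997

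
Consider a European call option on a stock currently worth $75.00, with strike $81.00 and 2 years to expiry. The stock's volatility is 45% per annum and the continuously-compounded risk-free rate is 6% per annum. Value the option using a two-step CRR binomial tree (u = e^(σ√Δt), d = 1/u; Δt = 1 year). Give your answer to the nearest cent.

$19.07

CRR parameters: u = e^(σ√Δt) = e^(0.45·√1) = 1.5683, d = 1/u = 0.6376
Per-period rate: rΔt = 0.06·1 = 0.06, so R = e^0.06 = 1.0618
Risk-neutral probability p = (e^0.06 − 0.6376)/(1.5683 − 0.6376) = 0.4242/0.9307 = 0.4558
Terminal stock prices: S_uu = 184.5, S_ud = 75, S_dd = 30.49
Terminal payoffs (S − K): max(103.5, 0) = 103.5, max(-6, 0) = 0, max(-50.51, 0) = 0
Node u (S = 117.6): V_u = e^(−0.06)·[0.4558·103.4702 + 0.5442·0.0000] = 44.4155
Node d (S = 47.82): V_d = e^(−0.06)·[0.4558·0.0000 + 0.5442·0.0000] = 0.0000
Node 0 (S = 75): V_0 = e^(−0.06)·[0.4558·44.4155 + 0.5442·0.0000] = 19.0658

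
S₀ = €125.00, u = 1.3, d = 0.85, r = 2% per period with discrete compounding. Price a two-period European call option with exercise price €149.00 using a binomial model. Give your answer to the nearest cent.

€8.54

Risk-neutral probability p = (1 + 0.02 − 0.85)/(1.3 − 0.85) = 0.1700/0.4500 = 0.3778
Terminal stock prices: S_uu = 211.3, S_ud = 138.1, S_dd = 90.31
Terminal payoffs (S − K): max(62.25, 0) = 62.25, max(-10.88, 0) = 0, max(-58.69, 0) = 0
Node u (S = 162.5): V_u = 1/1.02·[0.3778·62.2500 + 0.6222·0.0000] = 23.0556
Node d (S = 106.2): V_d = 1/1.02·[0.3778·0.0000 + 0.6222·0.0000] = 0.0000
Node 0 (S = 125): V_0 = 1/1.02·[0.3778·23.0556 + 0.6222·0.0000] = 8.5391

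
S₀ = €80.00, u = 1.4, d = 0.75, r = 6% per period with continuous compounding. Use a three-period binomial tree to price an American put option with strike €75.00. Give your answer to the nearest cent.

Risk-neutral probability p = (e^0.06 − 0.75)/(1.4 − 0.75) = 0.3118/0.6500 = 0.4797
Terminal stock prices: S_uuu = 219.5, S_uud = 117.6, S_udd = 63, S_ddd = 33.75
Terminal payoffs (K − S): max(-144.5, 0) = 0, max(-42.6, 0) = 0, max(12, 0) = 12, max(41.25, 0) = 41.25
Node uu (S = 156.8): continuation = e^(−0.06)·[0.4797·0.0000 + 0.5203·0.0000] = 0.0000; exercise value = 0.0000 ≤ continuation, so V_uu = 0.0000
Node ud (S = 84): continuation = e^(−0.06)·[0.4797·0.0000 + 0.5203·12.0000] = 5.8795; exercise value = 0.0000 ≤ continuation, so V_ud = 5.8795
Node dd (S = 45): continuation = e^(−0.06)·[0.4797·12.0000 + 0.5203·41.2500] = 25.6323; exercise value = 30.0000 > continuation, so V_dd = 30.0000 (exercise)
Node u (S = 112): continuation = e^(−0.06)·[0.4797·0.0000 + 0.5203·5.8795] = 2.8807; exercise value = 0.0000 ≤ continuation, so V_u = 2.8807
Node d (S = 60): continuation = e^(−0.06)·[0.4797·5.8795 + 0.5203·30.0000] = 17.3550; exercise value = 15.0000 ≤ continuation, so V_d = 17.3550
Node 0 (S = 80): continuation = e^(−0.06)·[0.4797·2.8807 + 0.5203·17.3550] = 9.8047; exercise value = 0.0000 ≤ continuation, so V_0 = 9.8047

€9.80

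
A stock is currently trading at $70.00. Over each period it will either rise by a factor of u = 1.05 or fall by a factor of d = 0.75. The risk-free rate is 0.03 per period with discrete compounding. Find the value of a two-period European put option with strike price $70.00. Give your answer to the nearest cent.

Risk-neutral probability p = (1 + 0.03 − 0.75)/(1.05 − 0.75) = 0.2800/0.3000 = 0.9333
Terminal stock prices: S_uu = 77.17, S_ud = 55.12, S_dd = 39.38
Terminal payoffs (K − S): max(-7.175, 0) = 0, max(14.88, 0) = 14.88, max(30.62, 0) = 30.62
Node u (S = 73.5): V_u = 1/1.03·[0.9333·0.0000 + 0.0667·14.8750] = 0.9628
Node d (S = 52.5): V_d = 1/1.03·[0.9333·14.8750 + 0.0667·30.6250] = 15.4612
Node 0 (S = 70): V_0 = 1/1.03·[0.9333·0.9628 + 0.0667·15.4612] = 1.8731

$1.87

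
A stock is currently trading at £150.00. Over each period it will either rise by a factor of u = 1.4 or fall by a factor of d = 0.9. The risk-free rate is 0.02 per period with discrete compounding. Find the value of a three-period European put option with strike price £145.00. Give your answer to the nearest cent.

£14.75

Risk-neutral probability p = (1 + 0.02 − 0.9)/(1.4 − 0.9) = 0.1200/0.5000 = 0.2400
Terminal stock prices: S_uuu = 411.6, S_uud = 264.6, S_udd = 170.1, S_ddd = 109.4
Terminal payoffs (K − S): max(-266.6, 0) = 0, max(-119.6, 0) = 0, max(-25.1, 0) = 0, max(35.65, 0) = 35.65
Node uu (S = 294): V_uu = 1/1.02·[0.2400·0.0000 + 0.7600·0.0000] = 0.0000
Node ud (S = 189): V_ud = 1/1.02·[0.2400·0.0000 + 0.7600·0.0000] = 0.0000
Node dd (S = 121.5): V_dd = 1/1.02·[0.2400·0.0000 + 0.7600·35.6500] = 26.5627
Node u (S = 210): V_u = 1/1.02·[0.2400·0.0000 + 0.7600·0.0000] = 0.0000
Node d (S = 135): V_d = 1/1.02·[0.2400·0.0000 + 0.7600·26.5627] = 19.7918
Node 0 (S = 150): V_0 = 1/1.02·[0.2400·0.0000 + 0.7600·19.7918] = 14.7469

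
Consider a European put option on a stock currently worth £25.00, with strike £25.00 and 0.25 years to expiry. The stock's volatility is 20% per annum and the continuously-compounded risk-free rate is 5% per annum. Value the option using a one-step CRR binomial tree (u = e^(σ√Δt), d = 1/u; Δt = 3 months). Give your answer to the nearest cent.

CRR parameters: u = e^(σ√Δt) = e^(0.2·√0.25) = 1.1052, d = 1/u = 0.9048
Per-period rate: rΔt = 0.05·0.25 = 0.0125, so R = e^0.0125 = 1.0126
Risk-neutral probability p = (e^0.0125 − 0.9048)/(1.1052 − 0.9048) = 0.1077/0.2003 = 0.5378
Terminal stock prices: S_u = 27.63, S_d = 22.62
Terminal payoffs (K − S): max(-2.629, 0) = 0, max(2.379, 0) = 2.379
Node 0 (S = 25): V_0 = e^(−0.0125)·[0.5378·0.0000 + 0.4622·2.3791] = 1.0859

£1.09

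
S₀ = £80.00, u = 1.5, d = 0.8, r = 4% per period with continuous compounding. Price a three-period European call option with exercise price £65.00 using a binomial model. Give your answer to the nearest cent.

Risk-neutral probability p = (e^0.04 − 0.8)/(1.5 − 0.8) = 0.2408/0.7000 = 0.3440
Terminal stock prices: S_uuu = 270, S_uud = 144, S_udd = 76.8, S_ddd = 40.96
Terminal payoffs (S − K): max(205, 0) = 205, max(79, 0) = 79, max(11.8, 0) = 11.8, max(-24.04, 0) = 0
Node uu (S = 180): V_uu = e^(−0.04)·[0.3440·205.0000 + 0.6560·79.0000] = 117.5487
Node ud (S = 96): V_ud = e^(−0.04)·[0.3440·79.0000 + 0.6560·11.8000] = 33.5487
Node dd (S = 51.2): V_dd = e^(−0.04)·[0.3440·11.8000 + 0.6560·0.0000] = 3.9002
Node u (S = 120): V_u = e^(−0.04)·[0.3440·117.5487 + 0.6560·33.5487] = 59.9974
Node d (S = 64): V_d = e^(−0.04)·[0.3440·33.5487 + 0.6560·3.9002] = 13.5469
Node 0 (S = 80): V_0 = e^(−0.04)·[0.3440·59.9974 + 0.6560·13.5469] = 28.3688

£28.37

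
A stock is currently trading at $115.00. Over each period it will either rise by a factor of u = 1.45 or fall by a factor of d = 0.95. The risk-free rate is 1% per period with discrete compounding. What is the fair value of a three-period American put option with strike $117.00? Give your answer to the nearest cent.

Risk-neutral probability p = (1 + 0.01 − 0.95)/(1.45 − 0.95) = 0.0600/0.5000 = 0.1200
Terminal stock prices: S_uuu = 350.6, S_uud = 229.7, S_udd = 150.5, S_ddd = 98.6
Terminal payoffs (K − S): max(-233.6, 0) = 0, max(-112.7, 0) = 0, max(-33.49, 0) = 0, max(18.4, 0) = 18.4
Node uu (S = 241.8): continuation = 1/1.01·[0.1200·0.0000 + 0.8800·0.0000] = 0.0000; exercise value = 0.0000 ≤ continuation, so V_uu = 0.0000
Node ud (S = 158.4): continuation = 1/1.01·[0.1200·0.0000 + 0.8800·0.0000] = 0.0000; exercise value = 0.0000 ≤ continuation, so V_ud = 0.0000
Node dd (S = 103.8): continuation = 1/1.01·[0.1200·0.0000 + 0.8800·18.4019] = 16.0333; exercise value = 13.2125 ≤ continuation, so V_dd = 16.0333
Node u (S = 166.8): continuation = 1/1.01·[0.1200·0.0000 + 0.8800·0.0000] = 0.0000; exercise value = 0.0000 ≤ continuation, so V_u = 0.0000
Node d (S = 109.2): continuation = 1/1.01·[0.1200·0.0000 + 0.8800·16.0333] = 13.9696; exercise value = 7.7500 ≤ continuation, so V_d = 13.9696
Node 0 (S = 115): continuation = 1/1.01·[0.1200·0.0000 + 0.8800·13.9696] = 12.1716; exercise value = 2.0000 ≤ continuation, so V_0 = 12.1716

$12.17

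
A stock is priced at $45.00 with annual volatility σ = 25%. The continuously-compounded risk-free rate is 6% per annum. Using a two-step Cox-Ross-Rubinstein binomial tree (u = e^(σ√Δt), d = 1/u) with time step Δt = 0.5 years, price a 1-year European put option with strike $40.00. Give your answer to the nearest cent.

CRR parameters: u = e^(σ√Δt) = e^(0.25·√0.5) = 1.1934, d = 1/u = 0.8380
Per-period rate: rΔt = 0.06·0.5 = 0.03, so R = e^0.03 = 1.0305
Risk-neutral probability p = (e^0.03 − 0.8380)/(1.1934 − 0.8380) = 0.1925/0.3554 = 0.5416
Terminal stock prices: S_uu = 64.09, S_ud = 45, S_dd = 31.6
Terminal payoffs (K − S): max(-24.09, 0) = 0, max(-5, 0) = 0, max(8.402, 0) = 8.402
Node u (S = 53.7): V_u = e^(−0.03)·[0.5416·0.0000 + 0.4584·0.0000] = 0.0000
Node d (S = 37.71): V_d = e^(−0.03)·[0.5416·0.0000 + 0.4584·8.4015] = 3.7373
Node 0 (S = 45): V_0 = e^(−0.03)·[0.5416·0.0000 + 0.4584·3.7373] = 1.6625

$1.66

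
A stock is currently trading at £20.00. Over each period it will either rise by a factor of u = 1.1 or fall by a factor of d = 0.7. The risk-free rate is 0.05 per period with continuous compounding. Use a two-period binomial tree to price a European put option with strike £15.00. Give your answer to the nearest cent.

£0.07

Risk-neutral probability p = (e^0.05 − 0.7)/(1.1 − 0.7) = 0.3513/0.4000 = 0.8782
Terminal stock prices: S_uu = 24.2, S_ud = 15.4, S_dd = 9.8
Terminal payoffs (K − S): max(-9.2, 0) = 0, max(-0.4, 0) = 0, max(5.2, 0) = 5.2
Node u (S = 22): V_u = e^(−0.05)·[0.8782·0.0000 + 0.1218·0.0000] = 0.0000
Node d (S = 14): V_d = e^(−0.05)·[0.8782·0.0000 + 0.1218·5.2000] = 0.6026
Node 0 (S = 20): V_0 = e^(−0.05)·[0.8782·0.0000 + 0.1218·0.6026] = 0.0698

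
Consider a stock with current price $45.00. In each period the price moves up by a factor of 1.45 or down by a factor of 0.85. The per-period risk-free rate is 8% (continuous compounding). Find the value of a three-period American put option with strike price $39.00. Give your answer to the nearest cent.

$2.07

Risk-neutral probability p = (e^0.08 − 0.85)/(1.45 − 0.85) = 0.2333/0.6000 = 0.3888
Terminal stock prices: S_uuu = 137.2, S_uud = 80.42, S_udd = 47.14, S_ddd = 27.64
Terminal payoffs (K − S): max(-98.19, 0) = 0, max(-41.42, 0) = 0, max(-8.143, 0) = 0, max(11.36, 0) = 11.36
Node uu (S = 94.61): continuation = e^(−0.08)·[0.3888·0.0000 + 0.6112·0.0000] = 0.0000; exercise value = 0.0000 ≤ continuation, so V_uu = 0.0000
Node ud (S = 55.46): continuation = e^(−0.08)·[0.3888·0.0000 + 0.6112·0.0000] = 0.0000; exercise value = 0.0000 ≤ continuation, so V_ud = 0.0000
Node dd (S = 32.51): continuation = e^(−0.08)·[0.3888·0.0000 + 0.6112·11.3644] = 6.4118; exercise value = 6.4875 > continuation, so V_dd = 6.4875 (exercise)
Node u (S = 65.25): continuation = e^(−0.08)·[0.3888·0.0000 + 0.6112·0.0000] = 0.0000; exercise value = 0.0000 ≤ continuation, so V_u = 0.0000
Node d (S = 38.25): continuation = e^(−0.08)·[0.3888·0.0000 + 0.6112·6.4875] = 3.6602; exercise value = 0.7500 ≤ continuation, so V_d = 3.6602
Node 0 (S = 45): continuation = e^(−0.08)·[0.3888·0.0000 + 0.6112·3.6602] = 2.0651; exercise value = 0.0000 ≤ continuation, so V_0 = 2.0651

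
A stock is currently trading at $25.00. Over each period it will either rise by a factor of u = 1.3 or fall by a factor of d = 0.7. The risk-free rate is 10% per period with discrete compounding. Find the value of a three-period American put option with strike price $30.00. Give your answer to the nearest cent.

Risk-neutral probability p = (1 + 0.1 − 0.7)/(1.3 − 0.7) = 0.4000/0.6000 = 0.6667
Terminal stock prices: S_uuu = 54.93, S_uud = 29.58, S_udd = 15.92, S_ddd = 8.575
Terminal payoffs (K − S): max(-24.93, 0) = 0, max(0.425, 0) = 0.425, max(14.08, 0) = 14.08, max(21.43, 0) = 21.43
Node uu (S = 42.25): continuation = 1/1.1·[0.6667·0.0000 + 0.3333·0.4250] = 0.1288; exercise value = 0.0000 ≤ continuation, so V_uu = 0.1288
Node ud (S = 22.75): continuation = 1/1.1·[0.6667·0.4250 + 0.3333·14.0750] = 4.5227; exercise value = 7.2500 > continuation, so V_ud = 7.2500 (exercise)
Node dd (S = 12.25): continuation = 1/1.1·[0.6667·14.0750 + 0.3333·21.4250] = 15.0227; exercise value = 17.7500 > continuation, so V_dd = 17.7500 (exercise)
Node u (S = 32.5): continuation = 1/1.1·[0.6667·0.1288 + 0.3333·7.2500] = 2.2750; exercise value = 0.0000 ≤ continuation, so V_u = 2.2750
Node d (S = 17.5): continuation = 1/1.1·[0.6667·7.2500 + 0.3333·17.7500] = 9.7727; exercise value = 12.5000 > continuation, so V_d = 12.5000 (exercise)
Node 0 (S = 25): continuation = 1/1.1·[0.6667·2.2750 + 0.3333·12.5000] = 5.1667; exercise value = 5.0000 ≤ continuation, so V_0 = 5.1667

$5.17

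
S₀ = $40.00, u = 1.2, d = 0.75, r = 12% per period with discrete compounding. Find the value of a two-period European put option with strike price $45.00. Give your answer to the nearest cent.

Risk-neutral probability p = (1 + 0.12 − 0.75)/(1.2 − 0.75) = 0.3700/0.4500 = 0.8222
Terminal stock prices: S_uu = 57.6, S_ud = 36, S_dd = 22.5
Terminal payoffs (K − S): max(-12.6, 0) = 0, max(9, 0) = 9, max(22.5, 0) = 22.5
Node u (S = 48): V_u = 1/1.12·[0.8222·0.0000 + 0.1778·9.0000] = 1.4286
Node d (S = 30): V_d = 1/1.12·[0.8222·9.0000 + 0.1778·22.5000] = 10.1786
Node 0 (S = 40): V_0 = 1/1.12·[0.8222·1.4286 + 0.1778·10.1786] = 2.6644

$2.66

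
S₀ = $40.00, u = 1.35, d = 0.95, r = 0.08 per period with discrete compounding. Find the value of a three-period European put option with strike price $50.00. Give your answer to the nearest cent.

Risk-neutral probability p = (1 + 0.08 − 0.95)/(1.35 − 0.95) = 0.1300/0.4000 = 0.3250
Terminal stock prices: S_uuu = 98.42, S_uud = 69.25, S_udd = 48.73, S_ddd = 34.29
Terminal payoffs (K − S): max(-48.42, 0) = 0, max(-19.25, 0) = 0, max(1.265, 0) = 1.265, max(15.71, 0) = 15.71
Node uu (S = 72.9): V_uu = 1/1.08·[0.3250·0.0000 + 0.6750·0.0000] = 0.0000
Node ud (S = 51.3): V_ud = 1/1.08·[0.3250·0.0000 + 0.6750·1.2650] = 0.7906
Node dd (S = 36.1): V_dd = 1/1.08·[0.3250·1.2650 + 0.6750·15.7050] = 10.1963
Node u (S = 54): V_u = 1/1.08·[0.3250·0.0000 + 0.6750·0.7906] = 0.4941
Node d (S = 38): V_d = 1/1.08·[0.3250·0.7906 + 0.6750·10.1963] = 6.6106
Node 0 (S = 40): V_0 = 1/1.08·[0.3250·0.4941 + 0.6750·6.6106] = 4.2803

$4.28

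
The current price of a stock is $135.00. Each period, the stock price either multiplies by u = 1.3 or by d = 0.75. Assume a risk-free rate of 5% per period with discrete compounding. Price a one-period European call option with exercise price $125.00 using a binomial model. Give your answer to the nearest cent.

$26.23

Risk-neutral probability p = (1 + 0.05 − 0.75)/(1.3 − 0.75) = 0.3000/0.5500 = 0.5455
Terminal stock prices: S_u = 175.5, S_d = 101.2
Terminal payoffs (S − K): max(50.5, 0) = 50.5, max(-23.75, 0) = 0
Node 0 (S = 135): V_0 = 1/1.05·[0.5455·50.5000 + 0.4545·0.0000] = 26.2338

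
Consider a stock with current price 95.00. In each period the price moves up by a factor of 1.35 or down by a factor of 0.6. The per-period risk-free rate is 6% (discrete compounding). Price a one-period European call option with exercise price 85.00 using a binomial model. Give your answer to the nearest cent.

25.03

Risk-neutral probability p = (1 + 0.06 − 0.6)/(1.35 − 0.6) = 0.4600/0.7500 = 0.6133
Terminal stock prices: S_u = 128.2, S_d = 57
Terminal payoffs (S − K): max(43.25, 0) = 43.25, max(-28, 0) = 0
Node 0 (S = 95): V_0 = 1/1.06·[0.6133·43.2500 + 0.3867·0.0000] = 25.0252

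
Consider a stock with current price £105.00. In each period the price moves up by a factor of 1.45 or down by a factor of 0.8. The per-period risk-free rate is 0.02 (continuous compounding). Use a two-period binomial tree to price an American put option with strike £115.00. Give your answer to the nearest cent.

£20.09

Risk-neutral probability p = (e^0.02 − 0.8)/(1.45 − 0.8) = 0.2202/0.6500 = 0.3388
Terminal stock prices: S_uu = 220.8, S_ud = 121.8, S_dd = 67.2
Terminal payoffs (K − S): max(-105.8, 0) = 0, max(-6.8, 0) = 0, max(47.8, 0) = 47.8
Node u (S = 152.2): continuation = e^(−0.02)·[0.3388·0.0000 + 0.6612·0.0000] = 0.0000; exercise value = 0.0000 ≤ continuation, so V_u = 0.0000
Node d (S = 84): continuation = e^(−0.02)·[0.3388·0.0000 + 0.6612·47.8000] = 30.9809; exercise value = 31.0000 > continuation, so V_d = 31.0000 (exercise)
Node 0 (S = 105): continuation = e^(−0.02)·[0.3388·0.0000 + 0.6612·31.0000] = 20.0922; exercise value = 10.0000 ≤ continuation, so V_0 = 20.0922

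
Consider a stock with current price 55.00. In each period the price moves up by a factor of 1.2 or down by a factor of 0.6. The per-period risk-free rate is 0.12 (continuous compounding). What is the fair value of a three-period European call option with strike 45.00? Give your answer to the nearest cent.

24.22

Risk-neutral probability p = (e^0.12 − 0.6)/(1.2 − 0.6) = 0.5275/0.6000 = 0.8792
Terminal stock prices: S_uuu = 95.04, S_uud = 47.52, S_udd = 23.76, S_ddd = 11.88
Terminal payoffs (S − K): max(50.04, 0) = 50.04, max(2.52, 0) = 2.52, max(-21.24, 0) = 0, max(-33.12, 0) = 0
Node uu (S = 79.2): V_uu = e^(−0.12)·[0.8792·50.0400 + 0.1208·2.5200] = 39.2886
Node ud (S = 39.6): V_ud = e^(−0.12)·[0.8792·2.5200 + 0.1208·0.0000] = 1.9650
Node dd (S = 19.8): V_dd = e^(−0.12)·[0.8792·0.0000 + 0.1208·0.0000] = 0.0000
Node u (S = 66): V_u = e^(−0.12)·[0.8792·39.2886 + 0.1208·1.9650] = 30.8457
Node d (S = 33): V_d = e^(−0.12)·[0.8792·1.9650 + 0.1208·0.0000] = 1.5322
Node 0 (S = 55): V_0 = e^(−0.12)·[0.8792·30.8457 + 0.1208·1.5322] = 24.2160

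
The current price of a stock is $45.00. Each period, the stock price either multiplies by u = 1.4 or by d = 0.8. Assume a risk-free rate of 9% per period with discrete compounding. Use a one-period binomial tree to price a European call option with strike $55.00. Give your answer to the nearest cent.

$3.55

Risk-neutral probability p = (1 + 0.09 − 0.8)/(1.4 − 0.8) = 0.2900/0.6000 = 0.4833
Terminal stock prices: S_u = 63, S_d = 36
Terminal payoffs (S − K): max(8, 0) = 8, max(-19, 0) = 0
Node 0 (S = 45): V_0 = 1/1.09·[0.4833·8.0000 + 0.5167·0.0000] = 3.5474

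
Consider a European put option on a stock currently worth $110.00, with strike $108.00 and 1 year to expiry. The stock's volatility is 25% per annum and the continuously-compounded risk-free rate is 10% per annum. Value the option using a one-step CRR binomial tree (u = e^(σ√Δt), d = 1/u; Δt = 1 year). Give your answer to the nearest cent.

$7.15

CRR parameters: u = e^(σ√Δt) = e^(0.25·√1) = 1.2840, d = 1/u = 0.7788
Per-period rate: rΔt = 0.1·1 = 0.1, so R = e^0.1 = 1.1052
Risk-neutral probability p = (e^0.1 − 0.7788)/(1.2840 − 0.7788) = 0.3264/0.5052 = 0.6460
Terminal stock prices: S_u = 141.2, S_d = 85.67
Terminal payoffs (K − S): max(-33.24, 0) = 0, max(22.33, 0) = 22.33
Node 0 (S = 110): V_0 = e^(−0.1)·[0.6460·0.0000 + 0.3540·22.3319] = 7.1534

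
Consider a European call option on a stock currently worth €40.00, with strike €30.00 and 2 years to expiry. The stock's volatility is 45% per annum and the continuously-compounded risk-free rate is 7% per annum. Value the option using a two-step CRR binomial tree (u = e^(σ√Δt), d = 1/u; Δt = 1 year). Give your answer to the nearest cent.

€17.31

CRR parameters: u = e^(σ√Δt) = e^(0.45·√1) = 1.5683, d = 1/u = 0.6376
Per-period rate: rΔt = 0.07·1 = 0.07, so R = e^0.07 = 1.0725
Risk-neutral probability p = (e^0.07 − 0.6376)/(1.5683 − 0.6376) = 0.4349/0.9307 = 0.4673
Terminal stock prices: S_uu = 98.38, S_ud = 40, S_dd = 16.26
Terminal payoffs (S − K): max(68.38, 0) = 68.38, max(10, 0) = 10, max(-13.74, 0) = 0
Node u (S = 62.73): V_u = e^(−0.07)·[0.4673·68.3841 + 0.5327·10.0000] = 34.7607
Node d (S = 25.51): V_d = e^(−0.07)·[0.4673·10.0000 + 0.5327·0.0000] = 4.3568
Node 0 (S = 40): V_0 = e^(−0.07)·[0.4673·34.7607 + 0.5327·4.3568] = 17.3086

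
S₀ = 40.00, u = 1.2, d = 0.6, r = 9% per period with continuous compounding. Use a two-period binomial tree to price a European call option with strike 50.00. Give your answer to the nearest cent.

4.31

Risk-neutral probability p = (e^0.09 − 0.6)/(1.2 − 0.6) = 0.4942/0.6000 = 0.8236
Terminal stock prices: S_uu = 57.6, S_ud = 28.8, S_dd = 14.4
Terminal payoffs (S − K): max(7.6, 0) = 7.6, max(-21.2, 0) = 0, max(-35.6, 0) = 0
Node u (S = 48): V_u = e^(−0.09)·[0.8236·7.6000 + 0.1764·0.0000] = 5.7208
Node d (S = 24): V_d = e^(−0.09)·[0.8236·0.0000 + 0.1764·0.0000] = 0.0000
Node 0 (S = 40): V_0 = e^(−0.09)·[0.8236·5.7208 + 0.1764·0.0000] = 4.3062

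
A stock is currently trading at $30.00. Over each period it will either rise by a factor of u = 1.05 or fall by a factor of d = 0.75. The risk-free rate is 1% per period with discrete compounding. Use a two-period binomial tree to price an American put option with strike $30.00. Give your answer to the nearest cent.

Risk-neutral probability p = (1 + 0.01 − 0.75)/(1.05 − 0.75) = 0.2600/0.3000 = 0.8667
Terminal stock prices: S_uu = 33.08, S_ud = 23.62, S_dd = 16.88
Terminal payoffs (K − S): max(-3.075, 0) = 0, max(6.375, 0) = 6.375, max(13.12, 0) = 13.12
Node u (S = 31.5): continuation = 1/1.01·[0.8667·0.0000 + 0.1333·6.3750] = 0.8416; exercise value = 0.0000 ≤ continuation, so V_u = 0.8416
Node d (S = 22.5): continuation = 1/1.01·[0.8667·6.3750 + 0.1333·13.1250] = 7.2030; exercise value = 7.5000 > continuation, so V_d = 7.5000 (exercise)
Node 0 (S = 30): continuation = 1/1.01·[0.8667·0.8416 + 0.1333·7.5000] = 1.7123; exercise value = 0.0000 ≤ continuation, so V_0 = 1.7123

$1.71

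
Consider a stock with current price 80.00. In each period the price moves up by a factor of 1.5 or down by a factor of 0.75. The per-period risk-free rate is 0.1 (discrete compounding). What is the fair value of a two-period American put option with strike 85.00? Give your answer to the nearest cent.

Risk-neutral probability p = (1 + 0.1 − 0.75)/(1.5 − 0.75) = 0.3500/0.7500 = 0.4667
Terminal stock prices: S_uu = 180, S_ud = 90, S_dd = 45
Terminal payoffs (K − S): max(-95, 0) = 0, max(-5, 0) = 0, max(40, 0) = 40
Node u (S = 120): continuation = 1/1.1·[0.4667·0.0000 + 0.5333·0.0000] = 0.0000; exercise value = 0.0000 ≤ continuation, so V_u = 0.0000
Node d (S = 60): continuation = 1/1.1·[0.4667·0.0000 + 0.5333·40.0000] = 19.3939; exercise value = 25.0000 > continuation, so V_d = 25.0000 (exercise)
Node 0 (S = 80): continuation = 1/1.1·[0.4667·0.0000 + 0.5333·25.0000] = 12.1212; exercise value = 5.0000 ≤ continuation, so V_0 = 12.1212

12.12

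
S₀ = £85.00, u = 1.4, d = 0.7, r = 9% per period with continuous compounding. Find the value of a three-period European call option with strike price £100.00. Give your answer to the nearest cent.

£23.43

Risk-neutral probability p = (e^0.09 − 0.7)/(1.4 − 0.7) = 0.3942/0.7000 = 0.5631
Terminal stock prices: S_uuu = 233.2, S_uud = 116.6, S_udd = 58.31, S_ddd = 29.15
Terminal payoffs (S − K): max(133.2, 0) = 133.2, max(16.62, 0) = 16.62, max(-41.69, 0) = 0, max(-70.84, 0) = 0
Node uu (S = 166.6): V_uu = e^(−0.09)·[0.5631·133.2400 + 0.4369·16.6200] = 75.2069
Node ud (S = 83.3): V_ud = e^(−0.09)·[0.5631·16.6200 + 0.4369·0.0000] = 8.5533
Node dd (S = 41.65): V_dd = e^(−0.09)·[0.5631·0.0000 + 0.4369·0.0000] = 0.0000
Node u (S = 119): V_u = e^(−0.09)·[0.5631·75.2069 + 0.4369·8.5533] = 42.1198
Node d (S = 59.5): V_d = e^(−0.09)·[0.5631·8.5533 + 0.4369·0.0000] = 4.4019
Node 0 (S = 85): V_0 = e^(−0.09)·[0.5631·42.1198 + 0.4369·4.4019] = 23.4342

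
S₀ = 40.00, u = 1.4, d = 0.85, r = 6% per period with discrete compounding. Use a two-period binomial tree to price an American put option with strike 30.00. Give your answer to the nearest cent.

Risk-neutral probability p = (1 + 0.06 − 0.85)/(1.4 − 0.85) = 0.2100/0.5500 = 0.3818
Terminal stock prices: S_uu = 78.4, S_ud = 47.6, S_dd = 28.9
Terminal payoffs (K − S): max(-48.4, 0) = 0, max(-17.6, 0) = 0, max(1.1, 0) = 1.1
Node u (S = 56): continuation = 1/1.06·[0.3818·0.0000 + 0.6182·0.0000] = 0.0000; exercise value = 0.0000 ≤ continuation, so V_u = 0.0000
Node d (S = 34): continuation = 1/1.06·[0.3818·0.0000 + 0.6182·1.1000] = 0.6415; exercise value = 0.0000 ≤ continuation, so V_d = 0.6415
Node 0 (S = 40): continuation = 1/1.06·[0.3818·0.0000 + 0.6182·0.6415] = 0.3741; exercise value = 0.0000 ≤ continuation, so V_0 = 0.3741

0.37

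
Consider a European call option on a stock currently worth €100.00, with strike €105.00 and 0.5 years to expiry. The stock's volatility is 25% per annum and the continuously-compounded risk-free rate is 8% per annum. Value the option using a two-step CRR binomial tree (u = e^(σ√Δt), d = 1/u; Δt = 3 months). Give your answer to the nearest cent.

CRR parameters: u = e^(σ√Δt) = e^(0.25·√0.25) = 1.1331, d = 1/u = 0.8825
Per-period rate: rΔt = 0.08·0.25 = 0.02, so R = e^0.02 = 1.0202
Risk-neutral probability p = (e^0.02 − 0.8825)/(1.1331 − 0.8825) = 0.1377/0.2507 = 0.5494
Terminal stock prices: S_uu = 128.4, S_ud = 100, S_dd = 77.88
Terminal payoffs (S − K): max(23.4, 0) = 23.4, max(-5, 0) = 0, max(-27.12, 0) = 0
Node u (S = 113.3): V_u = e^(−0.02)·[0.5494·23.4025 + 0.4506·0.0000] = 12.6024
Node d (S = 88.25): V_d = e^(−0.02)·[0.5494·0.0000 + 0.4506·0.0000] = 0.0000
Node 0 (S = 100): V_0 = e^(−0.02)·[0.5494·12.6024 + 0.4506·0.0000] = 6.7865

€6.79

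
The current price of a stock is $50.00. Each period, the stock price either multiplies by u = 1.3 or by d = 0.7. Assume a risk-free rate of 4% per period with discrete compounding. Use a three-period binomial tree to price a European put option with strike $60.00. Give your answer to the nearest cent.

Risk-neutral probability p = (1 + 0.04 − 0.7)/(1.3 − 0.7) = 0.3400/0.6000 = 0.5667
Terminal stock prices: S_uuu = 109.9, S_uud = 59.15, S_udd = 31.85, S_ddd = 17.15
Terminal payoffs (K − S): max(-49.85, 0) = 0, max(0.85, 0) = 0.85, max(28.15, 0) = 28.15, max(42.85, 0) = 42.85
Node uu (S = 84.5): V_uu = 1/1.04·[0.5667·0.0000 + 0.4333·0.8500] = 0.3542
Node ud (S = 45.5): V_ud = 1/1.04·[0.5667·0.8500 + 0.4333·28.1500] = 12.1923
Node dd (S = 24.5): V_dd = 1/1.04·[0.5667·28.1500 + 0.4333·42.8500] = 33.1923
Node u (S = 65): V_u = 1/1.04·[0.5667·0.3542 + 0.4333·12.1923] = 5.2731
Node d (S = 35): V_d = 1/1.04·[0.5667·12.1923 + 0.4333·33.1923] = 20.4734
Node 0 (S = 50): V_0 = 1/1.04·[0.5667·5.2731 + 0.4333·20.4734] = 11.4037

$11.40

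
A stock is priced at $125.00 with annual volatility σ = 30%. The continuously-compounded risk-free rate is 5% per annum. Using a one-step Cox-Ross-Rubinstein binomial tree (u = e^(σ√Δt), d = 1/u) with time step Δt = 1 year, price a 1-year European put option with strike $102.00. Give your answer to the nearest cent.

CRR parameters: u = e^(σ√Δt) = e^(0.3·√1) = 1.3499, d = 1/u = 0.7408
Per-period rate: rΔt = 0.05·1 = 0.05, so R = e^0.05 = 1.0513
Risk-neutral probability p = (e^0.05 − 0.7408)/(1.3499 − 0.7408) = 0.3105/0.6090 = 0.5097
Terminal stock prices: S_u = 168.7, S_d = 92.6
Terminal payoffs (K − S): max(-66.73, 0) = 0, max(9.398, 0) = 9.398
Node 0 (S = 125): V_0 = e^(−0.05)·[0.5097·0.0000 + 0.4903·9.3977] = 4.3826

$4.38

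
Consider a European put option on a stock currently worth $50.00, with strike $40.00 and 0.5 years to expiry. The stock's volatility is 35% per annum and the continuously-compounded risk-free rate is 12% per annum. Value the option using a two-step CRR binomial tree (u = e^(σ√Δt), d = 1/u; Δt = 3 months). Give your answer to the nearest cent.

$0.94

CRR parameters: u = e^(σ√Δt) = e^(0.35·√0.25) = 1.1912, d = 1/u = 0.8395
Per-period rate: rΔt = 0.12·0.25 = 0.03, so R = e^0.03 = 1.0305
Risk-neutral probability p = (e^0.03 − 0.8395)/(1.1912 − 0.8395) = 0.1910/0.3518 = 0.5429
Terminal stock prices: S_uu = 70.95, S_ud = 50, S_dd = 35.23
Terminal payoffs (K − S): max(-30.95, 0) = 0, max(-10, 0) = 0, max(4.766, 0) = 4.766
Node u (S = 59.56): V_u = e^(−0.03)·[0.5429·0.0000 + 0.4571·0.0000] = 0.0000
Node d (S = 41.97): V_d = e^(−0.03)·[0.5429·0.0000 + 0.4571·4.7656] = 2.1138
Node 0 (S = 50): V_0 = e^(−0.03)·[0.5429·0.0000 + 0.4571·2.1138] = 0.9376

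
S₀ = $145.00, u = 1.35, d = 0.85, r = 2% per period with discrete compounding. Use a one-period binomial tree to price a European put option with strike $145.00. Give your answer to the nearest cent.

$14.07

Risk-neutral probability p = (1 + 0.02 − 0.85)/(1.35 − 0.85) = 0.1700/0.5000 = 0.3400
Terminal stock prices: S_u = 195.8, S_d = 123.2
Terminal payoffs (K − S): max(-50.75, 0) = 0, max(21.75, 0) = 21.75
Node 0 (S = 145): V_0 = 1/1.02·[0.3400·0.0000 + 0.6600·21.7500] = 14.0735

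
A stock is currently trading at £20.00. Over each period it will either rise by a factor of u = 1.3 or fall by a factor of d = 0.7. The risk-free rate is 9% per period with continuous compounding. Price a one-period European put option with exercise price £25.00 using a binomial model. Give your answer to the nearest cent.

£3.45

Risk-neutral probability p = (e^0.09 − 0.7)/(1.3 − 0.7) = 0.3942/0.6000 = 0.6570
Terminal stock prices: S_u = 26, S_d = 14
Terminal payoffs (K − S): max(-1, 0) = 0, max(11, 0) = 11
Node 0 (S = 20): V_0 = e^(−0.09)·[0.6570·0.0000 + 0.3430·11.0000] = 3.4487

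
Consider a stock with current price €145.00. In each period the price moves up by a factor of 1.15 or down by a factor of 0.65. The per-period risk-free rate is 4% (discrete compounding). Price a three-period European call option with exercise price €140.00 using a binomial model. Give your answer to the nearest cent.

€33.97

Risk-neutral probability p = (1 + 0.04 − 0.65)/(1.15 − 0.65) = 0.3900/0.5000 = 0.7800
Terminal stock prices: S_uuu = 220.5, S_uud = 124.6, S_udd = 70.45, S_ddd = 39.82
Terminal payoffs (S − K): max(80.53, 0) = 80.53, max(-15.35, 0) = 0, max(-69.55, 0) = 0, max(-100.2, 0) = 0
Node uu (S = 191.8): V_uu = 1/1.04·[0.7800·80.5269 + 0.2200·0.0000] = 60.3952
Node ud (S = 108.4): V_ud = 1/1.04·[0.7800·0.0000 + 0.2200·0.0000] = 0.0000
Node dd (S = 61.26): V_dd = 1/1.04·[0.7800·0.0000 + 0.2200·0.0000] = 0.0000
Node u (S = 166.8): V_u = 1/1.04·[0.7800·60.3952 + 0.2200·0.0000] = 45.2964
Node d (S = 94.25): V_d = 1/1.04·[0.7800·0.0000 + 0.2200·0.0000] = 0.0000
Node 0 (S = 145): V_0 = 1/1.04·[0.7800·45.2964 + 0.2200·0.0000] = 33.9723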